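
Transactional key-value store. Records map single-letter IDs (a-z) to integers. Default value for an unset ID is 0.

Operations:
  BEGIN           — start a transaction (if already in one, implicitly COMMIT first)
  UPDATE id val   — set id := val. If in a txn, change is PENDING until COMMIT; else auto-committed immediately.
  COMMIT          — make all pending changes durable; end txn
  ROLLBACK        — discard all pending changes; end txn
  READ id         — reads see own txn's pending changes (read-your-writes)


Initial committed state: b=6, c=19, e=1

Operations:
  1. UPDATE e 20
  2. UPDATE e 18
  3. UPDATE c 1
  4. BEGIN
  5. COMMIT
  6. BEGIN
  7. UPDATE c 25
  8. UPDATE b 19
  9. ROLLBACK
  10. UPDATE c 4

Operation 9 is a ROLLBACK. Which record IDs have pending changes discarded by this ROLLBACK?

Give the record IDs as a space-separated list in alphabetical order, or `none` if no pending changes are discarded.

Answer: b c

Derivation:
Initial committed: {b=6, c=19, e=1}
Op 1: UPDATE e=20 (auto-commit; committed e=20)
Op 2: UPDATE e=18 (auto-commit; committed e=18)
Op 3: UPDATE c=1 (auto-commit; committed c=1)
Op 4: BEGIN: in_txn=True, pending={}
Op 5: COMMIT: merged [] into committed; committed now {b=6, c=1, e=18}
Op 6: BEGIN: in_txn=True, pending={}
Op 7: UPDATE c=25 (pending; pending now {c=25})
Op 8: UPDATE b=19 (pending; pending now {b=19, c=25})
Op 9: ROLLBACK: discarded pending ['b', 'c']; in_txn=False
Op 10: UPDATE c=4 (auto-commit; committed c=4)
ROLLBACK at op 9 discards: ['b', 'c']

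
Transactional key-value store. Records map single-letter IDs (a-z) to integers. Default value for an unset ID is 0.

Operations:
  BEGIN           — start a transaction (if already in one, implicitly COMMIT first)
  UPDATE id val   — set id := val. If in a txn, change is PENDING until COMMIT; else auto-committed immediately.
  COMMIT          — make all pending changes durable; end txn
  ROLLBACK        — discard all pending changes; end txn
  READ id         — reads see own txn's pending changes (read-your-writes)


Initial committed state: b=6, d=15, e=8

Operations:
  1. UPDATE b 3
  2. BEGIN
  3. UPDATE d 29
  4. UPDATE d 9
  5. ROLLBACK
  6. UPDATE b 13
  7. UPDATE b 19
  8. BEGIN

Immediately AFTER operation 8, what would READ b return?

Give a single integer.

Initial committed: {b=6, d=15, e=8}
Op 1: UPDATE b=3 (auto-commit; committed b=3)
Op 2: BEGIN: in_txn=True, pending={}
Op 3: UPDATE d=29 (pending; pending now {d=29})
Op 4: UPDATE d=9 (pending; pending now {d=9})
Op 5: ROLLBACK: discarded pending ['d']; in_txn=False
Op 6: UPDATE b=13 (auto-commit; committed b=13)
Op 7: UPDATE b=19 (auto-commit; committed b=19)
Op 8: BEGIN: in_txn=True, pending={}
After op 8: visible(b) = 19 (pending={}, committed={b=19, d=15, e=8})

Answer: 19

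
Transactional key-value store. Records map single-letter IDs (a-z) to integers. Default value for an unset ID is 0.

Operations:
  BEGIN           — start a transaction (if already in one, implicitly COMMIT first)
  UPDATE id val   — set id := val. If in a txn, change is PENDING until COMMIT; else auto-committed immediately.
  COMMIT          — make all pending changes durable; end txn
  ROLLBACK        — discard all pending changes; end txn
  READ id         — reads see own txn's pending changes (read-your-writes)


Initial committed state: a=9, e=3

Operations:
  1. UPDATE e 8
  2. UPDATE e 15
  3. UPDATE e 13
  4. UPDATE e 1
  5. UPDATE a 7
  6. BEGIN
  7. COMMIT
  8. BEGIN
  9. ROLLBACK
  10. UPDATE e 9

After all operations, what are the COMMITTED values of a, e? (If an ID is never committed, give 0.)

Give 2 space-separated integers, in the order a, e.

Answer: 7 9

Derivation:
Initial committed: {a=9, e=3}
Op 1: UPDATE e=8 (auto-commit; committed e=8)
Op 2: UPDATE e=15 (auto-commit; committed e=15)
Op 3: UPDATE e=13 (auto-commit; committed e=13)
Op 4: UPDATE e=1 (auto-commit; committed e=1)
Op 5: UPDATE a=7 (auto-commit; committed a=7)
Op 6: BEGIN: in_txn=True, pending={}
Op 7: COMMIT: merged [] into committed; committed now {a=7, e=1}
Op 8: BEGIN: in_txn=True, pending={}
Op 9: ROLLBACK: discarded pending []; in_txn=False
Op 10: UPDATE e=9 (auto-commit; committed e=9)
Final committed: {a=7, e=9}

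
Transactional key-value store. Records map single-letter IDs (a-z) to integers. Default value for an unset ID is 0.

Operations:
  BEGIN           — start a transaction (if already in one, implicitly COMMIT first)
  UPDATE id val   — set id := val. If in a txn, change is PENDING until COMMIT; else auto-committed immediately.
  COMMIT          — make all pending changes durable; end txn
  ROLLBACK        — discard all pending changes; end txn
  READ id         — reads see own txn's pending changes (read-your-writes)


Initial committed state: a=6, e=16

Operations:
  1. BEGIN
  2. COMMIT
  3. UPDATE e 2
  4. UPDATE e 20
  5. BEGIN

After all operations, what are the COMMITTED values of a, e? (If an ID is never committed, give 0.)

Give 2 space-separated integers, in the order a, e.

Answer: 6 20

Derivation:
Initial committed: {a=6, e=16}
Op 1: BEGIN: in_txn=True, pending={}
Op 2: COMMIT: merged [] into committed; committed now {a=6, e=16}
Op 3: UPDATE e=2 (auto-commit; committed e=2)
Op 4: UPDATE e=20 (auto-commit; committed e=20)
Op 5: BEGIN: in_txn=True, pending={}
Final committed: {a=6, e=20}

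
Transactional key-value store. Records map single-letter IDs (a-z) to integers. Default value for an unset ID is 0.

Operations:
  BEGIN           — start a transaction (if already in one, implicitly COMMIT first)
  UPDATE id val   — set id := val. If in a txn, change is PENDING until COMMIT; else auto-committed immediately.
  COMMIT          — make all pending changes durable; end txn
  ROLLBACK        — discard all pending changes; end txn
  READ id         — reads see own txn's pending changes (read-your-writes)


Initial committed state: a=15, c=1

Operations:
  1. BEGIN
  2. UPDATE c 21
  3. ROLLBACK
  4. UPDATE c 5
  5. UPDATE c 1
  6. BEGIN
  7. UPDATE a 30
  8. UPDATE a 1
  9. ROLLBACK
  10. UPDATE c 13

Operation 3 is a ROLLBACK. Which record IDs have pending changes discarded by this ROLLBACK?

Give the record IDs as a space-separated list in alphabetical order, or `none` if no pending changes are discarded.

Initial committed: {a=15, c=1}
Op 1: BEGIN: in_txn=True, pending={}
Op 2: UPDATE c=21 (pending; pending now {c=21})
Op 3: ROLLBACK: discarded pending ['c']; in_txn=False
Op 4: UPDATE c=5 (auto-commit; committed c=5)
Op 5: UPDATE c=1 (auto-commit; committed c=1)
Op 6: BEGIN: in_txn=True, pending={}
Op 7: UPDATE a=30 (pending; pending now {a=30})
Op 8: UPDATE a=1 (pending; pending now {a=1})
Op 9: ROLLBACK: discarded pending ['a']; in_txn=False
Op 10: UPDATE c=13 (auto-commit; committed c=13)
ROLLBACK at op 3 discards: ['c']

Answer: c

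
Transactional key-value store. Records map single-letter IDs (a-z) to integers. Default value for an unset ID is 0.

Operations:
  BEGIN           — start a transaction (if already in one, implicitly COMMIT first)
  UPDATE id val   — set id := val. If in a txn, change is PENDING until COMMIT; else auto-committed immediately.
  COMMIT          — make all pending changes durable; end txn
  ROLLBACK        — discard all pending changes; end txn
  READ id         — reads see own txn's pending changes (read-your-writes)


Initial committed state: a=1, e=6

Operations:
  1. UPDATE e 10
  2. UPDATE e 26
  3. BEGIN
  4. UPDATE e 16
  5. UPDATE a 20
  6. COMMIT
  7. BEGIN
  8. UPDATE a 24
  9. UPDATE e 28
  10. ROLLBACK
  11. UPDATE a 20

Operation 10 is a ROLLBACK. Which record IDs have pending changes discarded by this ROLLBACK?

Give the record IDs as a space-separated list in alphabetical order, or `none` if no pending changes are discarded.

Answer: a e

Derivation:
Initial committed: {a=1, e=6}
Op 1: UPDATE e=10 (auto-commit; committed e=10)
Op 2: UPDATE e=26 (auto-commit; committed e=26)
Op 3: BEGIN: in_txn=True, pending={}
Op 4: UPDATE e=16 (pending; pending now {e=16})
Op 5: UPDATE a=20 (pending; pending now {a=20, e=16})
Op 6: COMMIT: merged ['a', 'e'] into committed; committed now {a=20, e=16}
Op 7: BEGIN: in_txn=True, pending={}
Op 8: UPDATE a=24 (pending; pending now {a=24})
Op 9: UPDATE e=28 (pending; pending now {a=24, e=28})
Op 10: ROLLBACK: discarded pending ['a', 'e']; in_txn=False
Op 11: UPDATE a=20 (auto-commit; committed a=20)
ROLLBACK at op 10 discards: ['a', 'e']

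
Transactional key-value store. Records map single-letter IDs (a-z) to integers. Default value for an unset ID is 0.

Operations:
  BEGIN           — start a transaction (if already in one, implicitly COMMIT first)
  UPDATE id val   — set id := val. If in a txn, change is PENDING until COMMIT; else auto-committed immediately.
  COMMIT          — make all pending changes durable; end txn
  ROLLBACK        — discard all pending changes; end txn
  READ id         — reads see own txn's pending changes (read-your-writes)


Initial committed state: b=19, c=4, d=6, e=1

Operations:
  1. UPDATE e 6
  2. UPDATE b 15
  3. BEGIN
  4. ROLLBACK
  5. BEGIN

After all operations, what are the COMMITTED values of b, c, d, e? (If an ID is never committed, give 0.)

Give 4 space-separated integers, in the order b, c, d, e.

Initial committed: {b=19, c=4, d=6, e=1}
Op 1: UPDATE e=6 (auto-commit; committed e=6)
Op 2: UPDATE b=15 (auto-commit; committed b=15)
Op 3: BEGIN: in_txn=True, pending={}
Op 4: ROLLBACK: discarded pending []; in_txn=False
Op 5: BEGIN: in_txn=True, pending={}
Final committed: {b=15, c=4, d=6, e=6}

Answer: 15 4 6 6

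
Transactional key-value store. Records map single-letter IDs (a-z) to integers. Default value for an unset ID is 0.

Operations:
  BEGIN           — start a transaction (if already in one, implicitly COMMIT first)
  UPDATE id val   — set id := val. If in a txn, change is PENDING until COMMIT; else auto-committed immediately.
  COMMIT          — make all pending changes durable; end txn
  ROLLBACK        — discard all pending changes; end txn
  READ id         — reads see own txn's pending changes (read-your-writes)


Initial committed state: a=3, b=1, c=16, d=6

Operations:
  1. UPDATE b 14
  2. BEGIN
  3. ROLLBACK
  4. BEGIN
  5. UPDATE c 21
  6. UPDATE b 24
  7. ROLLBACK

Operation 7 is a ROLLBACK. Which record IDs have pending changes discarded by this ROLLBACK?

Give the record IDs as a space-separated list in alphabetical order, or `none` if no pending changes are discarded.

Answer: b c

Derivation:
Initial committed: {a=3, b=1, c=16, d=6}
Op 1: UPDATE b=14 (auto-commit; committed b=14)
Op 2: BEGIN: in_txn=True, pending={}
Op 3: ROLLBACK: discarded pending []; in_txn=False
Op 4: BEGIN: in_txn=True, pending={}
Op 5: UPDATE c=21 (pending; pending now {c=21})
Op 6: UPDATE b=24 (pending; pending now {b=24, c=21})
Op 7: ROLLBACK: discarded pending ['b', 'c']; in_txn=False
ROLLBACK at op 7 discards: ['b', 'c']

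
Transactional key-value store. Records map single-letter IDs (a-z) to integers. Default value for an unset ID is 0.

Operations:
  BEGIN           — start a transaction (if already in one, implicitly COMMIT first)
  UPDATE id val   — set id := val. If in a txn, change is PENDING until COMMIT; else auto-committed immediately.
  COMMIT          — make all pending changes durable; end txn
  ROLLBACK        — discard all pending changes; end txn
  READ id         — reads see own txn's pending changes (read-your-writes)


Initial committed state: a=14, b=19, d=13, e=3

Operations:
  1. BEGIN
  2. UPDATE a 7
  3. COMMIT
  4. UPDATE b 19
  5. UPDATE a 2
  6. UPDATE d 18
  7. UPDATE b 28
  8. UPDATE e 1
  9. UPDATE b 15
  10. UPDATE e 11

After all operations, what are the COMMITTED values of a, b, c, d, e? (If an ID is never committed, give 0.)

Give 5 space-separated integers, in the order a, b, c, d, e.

Initial committed: {a=14, b=19, d=13, e=3}
Op 1: BEGIN: in_txn=True, pending={}
Op 2: UPDATE a=7 (pending; pending now {a=7})
Op 3: COMMIT: merged ['a'] into committed; committed now {a=7, b=19, d=13, e=3}
Op 4: UPDATE b=19 (auto-commit; committed b=19)
Op 5: UPDATE a=2 (auto-commit; committed a=2)
Op 6: UPDATE d=18 (auto-commit; committed d=18)
Op 7: UPDATE b=28 (auto-commit; committed b=28)
Op 8: UPDATE e=1 (auto-commit; committed e=1)
Op 9: UPDATE b=15 (auto-commit; committed b=15)
Op 10: UPDATE e=11 (auto-commit; committed e=11)
Final committed: {a=2, b=15, d=18, e=11}

Answer: 2 15 0 18 11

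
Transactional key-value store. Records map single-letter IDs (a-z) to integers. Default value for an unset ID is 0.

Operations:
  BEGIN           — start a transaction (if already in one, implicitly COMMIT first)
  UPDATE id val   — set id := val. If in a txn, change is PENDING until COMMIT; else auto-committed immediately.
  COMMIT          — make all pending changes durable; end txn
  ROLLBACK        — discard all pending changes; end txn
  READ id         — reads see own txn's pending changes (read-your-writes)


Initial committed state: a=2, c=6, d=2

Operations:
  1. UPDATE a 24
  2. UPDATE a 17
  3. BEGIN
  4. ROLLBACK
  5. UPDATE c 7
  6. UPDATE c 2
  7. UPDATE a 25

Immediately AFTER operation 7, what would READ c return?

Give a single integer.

Answer: 2

Derivation:
Initial committed: {a=2, c=6, d=2}
Op 1: UPDATE a=24 (auto-commit; committed a=24)
Op 2: UPDATE a=17 (auto-commit; committed a=17)
Op 3: BEGIN: in_txn=True, pending={}
Op 4: ROLLBACK: discarded pending []; in_txn=False
Op 5: UPDATE c=7 (auto-commit; committed c=7)
Op 6: UPDATE c=2 (auto-commit; committed c=2)
Op 7: UPDATE a=25 (auto-commit; committed a=25)
After op 7: visible(c) = 2 (pending={}, committed={a=25, c=2, d=2})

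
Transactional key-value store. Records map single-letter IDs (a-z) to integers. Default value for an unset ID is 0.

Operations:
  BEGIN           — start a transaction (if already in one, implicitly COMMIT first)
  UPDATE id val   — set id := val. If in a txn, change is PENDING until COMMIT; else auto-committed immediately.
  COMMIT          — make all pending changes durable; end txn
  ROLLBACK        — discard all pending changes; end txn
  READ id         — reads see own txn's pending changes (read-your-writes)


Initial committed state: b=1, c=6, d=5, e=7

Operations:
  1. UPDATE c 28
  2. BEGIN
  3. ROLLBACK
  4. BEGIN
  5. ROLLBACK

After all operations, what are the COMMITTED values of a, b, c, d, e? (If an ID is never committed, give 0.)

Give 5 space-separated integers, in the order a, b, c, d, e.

Answer: 0 1 28 5 7

Derivation:
Initial committed: {b=1, c=6, d=5, e=7}
Op 1: UPDATE c=28 (auto-commit; committed c=28)
Op 2: BEGIN: in_txn=True, pending={}
Op 3: ROLLBACK: discarded pending []; in_txn=False
Op 4: BEGIN: in_txn=True, pending={}
Op 5: ROLLBACK: discarded pending []; in_txn=False
Final committed: {b=1, c=28, d=5, e=7}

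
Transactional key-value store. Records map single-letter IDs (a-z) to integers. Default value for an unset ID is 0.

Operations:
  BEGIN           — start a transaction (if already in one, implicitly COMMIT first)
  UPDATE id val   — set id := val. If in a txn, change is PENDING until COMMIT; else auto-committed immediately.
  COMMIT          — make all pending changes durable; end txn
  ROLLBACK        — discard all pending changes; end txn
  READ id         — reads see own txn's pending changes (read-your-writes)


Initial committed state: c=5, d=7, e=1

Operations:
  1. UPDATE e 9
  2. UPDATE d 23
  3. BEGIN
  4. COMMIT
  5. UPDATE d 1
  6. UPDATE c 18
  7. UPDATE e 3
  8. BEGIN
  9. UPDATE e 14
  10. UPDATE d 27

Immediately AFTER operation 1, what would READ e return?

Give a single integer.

Initial committed: {c=5, d=7, e=1}
Op 1: UPDATE e=9 (auto-commit; committed e=9)
After op 1: visible(e) = 9 (pending={}, committed={c=5, d=7, e=9})

Answer: 9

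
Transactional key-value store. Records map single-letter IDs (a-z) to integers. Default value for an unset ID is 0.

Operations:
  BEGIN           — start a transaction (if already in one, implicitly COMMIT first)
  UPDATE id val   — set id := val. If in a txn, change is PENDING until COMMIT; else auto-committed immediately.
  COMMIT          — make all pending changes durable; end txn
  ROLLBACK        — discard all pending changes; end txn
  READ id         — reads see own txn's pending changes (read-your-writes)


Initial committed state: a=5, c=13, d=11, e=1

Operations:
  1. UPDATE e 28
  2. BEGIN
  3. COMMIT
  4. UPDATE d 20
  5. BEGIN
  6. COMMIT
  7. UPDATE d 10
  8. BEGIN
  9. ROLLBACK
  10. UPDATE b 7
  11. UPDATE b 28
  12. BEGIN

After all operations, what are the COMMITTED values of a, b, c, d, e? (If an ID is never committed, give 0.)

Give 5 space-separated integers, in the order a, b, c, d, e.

Initial committed: {a=5, c=13, d=11, e=1}
Op 1: UPDATE e=28 (auto-commit; committed e=28)
Op 2: BEGIN: in_txn=True, pending={}
Op 3: COMMIT: merged [] into committed; committed now {a=5, c=13, d=11, e=28}
Op 4: UPDATE d=20 (auto-commit; committed d=20)
Op 5: BEGIN: in_txn=True, pending={}
Op 6: COMMIT: merged [] into committed; committed now {a=5, c=13, d=20, e=28}
Op 7: UPDATE d=10 (auto-commit; committed d=10)
Op 8: BEGIN: in_txn=True, pending={}
Op 9: ROLLBACK: discarded pending []; in_txn=False
Op 10: UPDATE b=7 (auto-commit; committed b=7)
Op 11: UPDATE b=28 (auto-commit; committed b=28)
Op 12: BEGIN: in_txn=True, pending={}
Final committed: {a=5, b=28, c=13, d=10, e=28}

Answer: 5 28 13 10 28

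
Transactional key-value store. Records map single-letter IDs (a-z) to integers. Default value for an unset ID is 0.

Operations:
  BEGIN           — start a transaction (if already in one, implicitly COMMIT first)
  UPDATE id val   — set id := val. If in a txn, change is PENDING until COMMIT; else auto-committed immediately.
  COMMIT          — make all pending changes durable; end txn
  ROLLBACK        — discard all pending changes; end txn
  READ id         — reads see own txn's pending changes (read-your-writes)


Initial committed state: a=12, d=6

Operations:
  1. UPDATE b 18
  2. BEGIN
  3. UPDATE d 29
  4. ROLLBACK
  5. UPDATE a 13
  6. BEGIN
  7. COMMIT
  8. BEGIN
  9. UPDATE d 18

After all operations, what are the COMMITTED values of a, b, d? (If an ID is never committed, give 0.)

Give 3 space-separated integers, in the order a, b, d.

Answer: 13 18 6

Derivation:
Initial committed: {a=12, d=6}
Op 1: UPDATE b=18 (auto-commit; committed b=18)
Op 2: BEGIN: in_txn=True, pending={}
Op 3: UPDATE d=29 (pending; pending now {d=29})
Op 4: ROLLBACK: discarded pending ['d']; in_txn=False
Op 5: UPDATE a=13 (auto-commit; committed a=13)
Op 6: BEGIN: in_txn=True, pending={}
Op 7: COMMIT: merged [] into committed; committed now {a=13, b=18, d=6}
Op 8: BEGIN: in_txn=True, pending={}
Op 9: UPDATE d=18 (pending; pending now {d=18})
Final committed: {a=13, b=18, d=6}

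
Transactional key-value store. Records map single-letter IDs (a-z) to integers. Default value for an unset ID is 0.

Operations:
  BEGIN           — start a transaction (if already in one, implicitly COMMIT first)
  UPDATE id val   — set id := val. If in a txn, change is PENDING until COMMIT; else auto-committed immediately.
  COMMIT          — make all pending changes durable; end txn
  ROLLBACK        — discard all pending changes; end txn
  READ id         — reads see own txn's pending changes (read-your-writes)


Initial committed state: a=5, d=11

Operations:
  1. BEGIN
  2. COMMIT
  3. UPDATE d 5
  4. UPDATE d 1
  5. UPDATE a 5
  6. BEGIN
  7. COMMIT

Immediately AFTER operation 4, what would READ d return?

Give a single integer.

Answer: 1

Derivation:
Initial committed: {a=5, d=11}
Op 1: BEGIN: in_txn=True, pending={}
Op 2: COMMIT: merged [] into committed; committed now {a=5, d=11}
Op 3: UPDATE d=5 (auto-commit; committed d=5)
Op 4: UPDATE d=1 (auto-commit; committed d=1)
After op 4: visible(d) = 1 (pending={}, committed={a=5, d=1})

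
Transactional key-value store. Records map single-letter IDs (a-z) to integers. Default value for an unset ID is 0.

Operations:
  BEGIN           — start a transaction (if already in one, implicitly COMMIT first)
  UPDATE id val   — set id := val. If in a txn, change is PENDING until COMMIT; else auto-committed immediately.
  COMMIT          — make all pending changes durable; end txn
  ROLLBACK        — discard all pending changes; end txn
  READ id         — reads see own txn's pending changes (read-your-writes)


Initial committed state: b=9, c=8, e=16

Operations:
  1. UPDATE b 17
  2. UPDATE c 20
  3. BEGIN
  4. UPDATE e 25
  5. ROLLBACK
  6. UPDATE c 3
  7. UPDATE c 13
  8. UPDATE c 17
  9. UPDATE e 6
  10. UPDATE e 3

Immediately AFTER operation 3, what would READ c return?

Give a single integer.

Initial committed: {b=9, c=8, e=16}
Op 1: UPDATE b=17 (auto-commit; committed b=17)
Op 2: UPDATE c=20 (auto-commit; committed c=20)
Op 3: BEGIN: in_txn=True, pending={}
After op 3: visible(c) = 20 (pending={}, committed={b=17, c=20, e=16})

Answer: 20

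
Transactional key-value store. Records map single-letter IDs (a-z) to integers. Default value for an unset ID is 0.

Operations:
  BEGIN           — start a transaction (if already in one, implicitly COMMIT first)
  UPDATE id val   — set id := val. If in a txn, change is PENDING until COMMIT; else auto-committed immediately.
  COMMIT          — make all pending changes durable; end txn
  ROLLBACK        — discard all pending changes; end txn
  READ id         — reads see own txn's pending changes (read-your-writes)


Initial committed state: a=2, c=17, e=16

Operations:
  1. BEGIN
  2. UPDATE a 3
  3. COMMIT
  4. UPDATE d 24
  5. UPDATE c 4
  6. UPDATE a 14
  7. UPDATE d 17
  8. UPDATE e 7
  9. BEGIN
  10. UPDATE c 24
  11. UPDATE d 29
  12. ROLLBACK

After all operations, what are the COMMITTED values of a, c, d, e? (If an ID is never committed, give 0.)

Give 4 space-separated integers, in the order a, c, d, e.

Answer: 14 4 17 7

Derivation:
Initial committed: {a=2, c=17, e=16}
Op 1: BEGIN: in_txn=True, pending={}
Op 2: UPDATE a=3 (pending; pending now {a=3})
Op 3: COMMIT: merged ['a'] into committed; committed now {a=3, c=17, e=16}
Op 4: UPDATE d=24 (auto-commit; committed d=24)
Op 5: UPDATE c=4 (auto-commit; committed c=4)
Op 6: UPDATE a=14 (auto-commit; committed a=14)
Op 7: UPDATE d=17 (auto-commit; committed d=17)
Op 8: UPDATE e=7 (auto-commit; committed e=7)
Op 9: BEGIN: in_txn=True, pending={}
Op 10: UPDATE c=24 (pending; pending now {c=24})
Op 11: UPDATE d=29 (pending; pending now {c=24, d=29})
Op 12: ROLLBACK: discarded pending ['c', 'd']; in_txn=False
Final committed: {a=14, c=4, d=17, e=7}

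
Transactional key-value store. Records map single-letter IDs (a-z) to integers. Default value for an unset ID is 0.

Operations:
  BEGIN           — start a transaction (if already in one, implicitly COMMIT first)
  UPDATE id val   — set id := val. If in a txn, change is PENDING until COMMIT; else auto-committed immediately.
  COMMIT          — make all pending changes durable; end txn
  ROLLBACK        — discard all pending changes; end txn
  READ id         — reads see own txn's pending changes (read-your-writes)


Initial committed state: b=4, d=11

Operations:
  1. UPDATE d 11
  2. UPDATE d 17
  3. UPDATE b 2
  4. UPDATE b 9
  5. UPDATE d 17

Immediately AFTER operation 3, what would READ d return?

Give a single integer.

Initial committed: {b=4, d=11}
Op 1: UPDATE d=11 (auto-commit; committed d=11)
Op 2: UPDATE d=17 (auto-commit; committed d=17)
Op 3: UPDATE b=2 (auto-commit; committed b=2)
After op 3: visible(d) = 17 (pending={}, committed={b=2, d=17})

Answer: 17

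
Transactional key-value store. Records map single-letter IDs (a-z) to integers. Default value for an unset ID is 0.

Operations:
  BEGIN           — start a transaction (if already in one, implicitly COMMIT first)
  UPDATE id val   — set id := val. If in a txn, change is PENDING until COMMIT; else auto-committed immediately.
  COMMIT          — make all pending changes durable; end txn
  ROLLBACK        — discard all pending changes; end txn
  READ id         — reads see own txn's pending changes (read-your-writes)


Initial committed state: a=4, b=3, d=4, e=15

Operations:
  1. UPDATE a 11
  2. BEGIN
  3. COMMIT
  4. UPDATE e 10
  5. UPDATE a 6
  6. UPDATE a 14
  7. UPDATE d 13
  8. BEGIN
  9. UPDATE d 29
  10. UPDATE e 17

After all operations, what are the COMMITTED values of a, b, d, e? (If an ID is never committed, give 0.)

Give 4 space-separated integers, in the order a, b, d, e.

Answer: 14 3 13 10

Derivation:
Initial committed: {a=4, b=3, d=4, e=15}
Op 1: UPDATE a=11 (auto-commit; committed a=11)
Op 2: BEGIN: in_txn=True, pending={}
Op 3: COMMIT: merged [] into committed; committed now {a=11, b=3, d=4, e=15}
Op 4: UPDATE e=10 (auto-commit; committed e=10)
Op 5: UPDATE a=6 (auto-commit; committed a=6)
Op 6: UPDATE a=14 (auto-commit; committed a=14)
Op 7: UPDATE d=13 (auto-commit; committed d=13)
Op 8: BEGIN: in_txn=True, pending={}
Op 9: UPDATE d=29 (pending; pending now {d=29})
Op 10: UPDATE e=17 (pending; pending now {d=29, e=17})
Final committed: {a=14, b=3, d=13, e=10}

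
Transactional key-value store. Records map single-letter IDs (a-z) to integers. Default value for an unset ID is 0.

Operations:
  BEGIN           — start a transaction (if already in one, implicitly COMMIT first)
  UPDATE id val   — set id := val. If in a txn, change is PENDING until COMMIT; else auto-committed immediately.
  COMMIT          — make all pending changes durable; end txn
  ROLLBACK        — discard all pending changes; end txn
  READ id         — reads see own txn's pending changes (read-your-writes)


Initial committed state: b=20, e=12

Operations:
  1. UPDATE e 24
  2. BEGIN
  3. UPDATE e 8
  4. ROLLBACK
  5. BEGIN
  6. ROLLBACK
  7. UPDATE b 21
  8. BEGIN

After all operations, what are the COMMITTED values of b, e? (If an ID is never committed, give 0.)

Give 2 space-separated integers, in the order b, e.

Initial committed: {b=20, e=12}
Op 1: UPDATE e=24 (auto-commit; committed e=24)
Op 2: BEGIN: in_txn=True, pending={}
Op 3: UPDATE e=8 (pending; pending now {e=8})
Op 4: ROLLBACK: discarded pending ['e']; in_txn=False
Op 5: BEGIN: in_txn=True, pending={}
Op 6: ROLLBACK: discarded pending []; in_txn=False
Op 7: UPDATE b=21 (auto-commit; committed b=21)
Op 8: BEGIN: in_txn=True, pending={}
Final committed: {b=21, e=24}

Answer: 21 24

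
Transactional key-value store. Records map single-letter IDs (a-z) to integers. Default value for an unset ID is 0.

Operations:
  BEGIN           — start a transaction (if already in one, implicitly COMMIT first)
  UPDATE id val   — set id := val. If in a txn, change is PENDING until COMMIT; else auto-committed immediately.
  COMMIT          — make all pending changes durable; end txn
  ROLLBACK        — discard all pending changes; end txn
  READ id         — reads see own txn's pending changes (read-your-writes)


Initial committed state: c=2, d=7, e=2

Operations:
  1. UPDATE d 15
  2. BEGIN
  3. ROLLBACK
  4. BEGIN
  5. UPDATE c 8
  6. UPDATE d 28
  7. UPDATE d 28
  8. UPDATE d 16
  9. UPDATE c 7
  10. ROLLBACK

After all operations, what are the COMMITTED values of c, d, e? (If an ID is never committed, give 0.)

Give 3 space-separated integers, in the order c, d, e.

Initial committed: {c=2, d=7, e=2}
Op 1: UPDATE d=15 (auto-commit; committed d=15)
Op 2: BEGIN: in_txn=True, pending={}
Op 3: ROLLBACK: discarded pending []; in_txn=False
Op 4: BEGIN: in_txn=True, pending={}
Op 5: UPDATE c=8 (pending; pending now {c=8})
Op 6: UPDATE d=28 (pending; pending now {c=8, d=28})
Op 7: UPDATE d=28 (pending; pending now {c=8, d=28})
Op 8: UPDATE d=16 (pending; pending now {c=8, d=16})
Op 9: UPDATE c=7 (pending; pending now {c=7, d=16})
Op 10: ROLLBACK: discarded pending ['c', 'd']; in_txn=False
Final committed: {c=2, d=15, e=2}

Answer: 2 15 2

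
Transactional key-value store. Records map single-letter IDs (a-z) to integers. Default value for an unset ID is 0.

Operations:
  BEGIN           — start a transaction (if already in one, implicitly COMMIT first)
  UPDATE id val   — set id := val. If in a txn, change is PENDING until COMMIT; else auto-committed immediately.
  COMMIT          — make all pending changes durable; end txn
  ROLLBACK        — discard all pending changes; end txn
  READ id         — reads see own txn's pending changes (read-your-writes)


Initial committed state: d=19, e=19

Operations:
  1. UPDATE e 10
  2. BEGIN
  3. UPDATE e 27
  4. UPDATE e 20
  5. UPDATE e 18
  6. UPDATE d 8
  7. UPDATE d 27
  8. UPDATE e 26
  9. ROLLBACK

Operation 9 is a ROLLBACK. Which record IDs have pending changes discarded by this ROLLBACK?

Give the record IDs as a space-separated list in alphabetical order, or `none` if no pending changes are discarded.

Answer: d e

Derivation:
Initial committed: {d=19, e=19}
Op 1: UPDATE e=10 (auto-commit; committed e=10)
Op 2: BEGIN: in_txn=True, pending={}
Op 3: UPDATE e=27 (pending; pending now {e=27})
Op 4: UPDATE e=20 (pending; pending now {e=20})
Op 5: UPDATE e=18 (pending; pending now {e=18})
Op 6: UPDATE d=8 (pending; pending now {d=8, e=18})
Op 7: UPDATE d=27 (pending; pending now {d=27, e=18})
Op 8: UPDATE e=26 (pending; pending now {d=27, e=26})
Op 9: ROLLBACK: discarded pending ['d', 'e']; in_txn=False
ROLLBACK at op 9 discards: ['d', 'e']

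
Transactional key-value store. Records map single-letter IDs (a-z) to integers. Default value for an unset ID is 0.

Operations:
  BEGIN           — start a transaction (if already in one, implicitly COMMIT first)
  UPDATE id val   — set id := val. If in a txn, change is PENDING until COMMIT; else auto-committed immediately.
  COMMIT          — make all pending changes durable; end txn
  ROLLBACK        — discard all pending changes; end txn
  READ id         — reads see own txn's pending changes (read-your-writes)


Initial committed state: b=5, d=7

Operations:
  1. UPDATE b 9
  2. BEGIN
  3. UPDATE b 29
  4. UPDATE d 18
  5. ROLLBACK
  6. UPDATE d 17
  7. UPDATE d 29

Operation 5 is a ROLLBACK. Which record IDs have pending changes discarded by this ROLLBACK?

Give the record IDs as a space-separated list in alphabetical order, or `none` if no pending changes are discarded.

Initial committed: {b=5, d=7}
Op 1: UPDATE b=9 (auto-commit; committed b=9)
Op 2: BEGIN: in_txn=True, pending={}
Op 3: UPDATE b=29 (pending; pending now {b=29})
Op 4: UPDATE d=18 (pending; pending now {b=29, d=18})
Op 5: ROLLBACK: discarded pending ['b', 'd']; in_txn=False
Op 6: UPDATE d=17 (auto-commit; committed d=17)
Op 7: UPDATE d=29 (auto-commit; committed d=29)
ROLLBACK at op 5 discards: ['b', 'd']

Answer: b d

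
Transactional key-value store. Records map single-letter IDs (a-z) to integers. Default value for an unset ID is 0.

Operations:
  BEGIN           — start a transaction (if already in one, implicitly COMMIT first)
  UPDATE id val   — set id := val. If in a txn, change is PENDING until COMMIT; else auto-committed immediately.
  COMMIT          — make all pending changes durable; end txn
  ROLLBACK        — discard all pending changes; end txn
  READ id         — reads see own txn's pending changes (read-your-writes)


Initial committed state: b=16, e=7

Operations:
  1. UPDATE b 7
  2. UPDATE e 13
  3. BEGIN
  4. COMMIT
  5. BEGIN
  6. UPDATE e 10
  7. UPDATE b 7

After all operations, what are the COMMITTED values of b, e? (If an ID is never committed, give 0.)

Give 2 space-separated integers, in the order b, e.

Answer: 7 13

Derivation:
Initial committed: {b=16, e=7}
Op 1: UPDATE b=7 (auto-commit; committed b=7)
Op 2: UPDATE e=13 (auto-commit; committed e=13)
Op 3: BEGIN: in_txn=True, pending={}
Op 4: COMMIT: merged [] into committed; committed now {b=7, e=13}
Op 5: BEGIN: in_txn=True, pending={}
Op 6: UPDATE e=10 (pending; pending now {e=10})
Op 7: UPDATE b=7 (pending; pending now {b=7, e=10})
Final committed: {b=7, e=13}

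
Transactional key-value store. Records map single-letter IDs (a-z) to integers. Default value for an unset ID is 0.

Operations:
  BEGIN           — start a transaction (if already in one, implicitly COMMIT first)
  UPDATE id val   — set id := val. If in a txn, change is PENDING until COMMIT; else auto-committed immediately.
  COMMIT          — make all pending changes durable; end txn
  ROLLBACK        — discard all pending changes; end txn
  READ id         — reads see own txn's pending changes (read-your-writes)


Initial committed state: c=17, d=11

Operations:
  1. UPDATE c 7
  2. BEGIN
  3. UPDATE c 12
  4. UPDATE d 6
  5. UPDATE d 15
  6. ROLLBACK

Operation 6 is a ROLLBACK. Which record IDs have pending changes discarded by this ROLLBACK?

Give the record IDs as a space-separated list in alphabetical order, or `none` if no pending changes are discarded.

Answer: c d

Derivation:
Initial committed: {c=17, d=11}
Op 1: UPDATE c=7 (auto-commit; committed c=7)
Op 2: BEGIN: in_txn=True, pending={}
Op 3: UPDATE c=12 (pending; pending now {c=12})
Op 4: UPDATE d=6 (pending; pending now {c=12, d=6})
Op 5: UPDATE d=15 (pending; pending now {c=12, d=15})
Op 6: ROLLBACK: discarded pending ['c', 'd']; in_txn=False
ROLLBACK at op 6 discards: ['c', 'd']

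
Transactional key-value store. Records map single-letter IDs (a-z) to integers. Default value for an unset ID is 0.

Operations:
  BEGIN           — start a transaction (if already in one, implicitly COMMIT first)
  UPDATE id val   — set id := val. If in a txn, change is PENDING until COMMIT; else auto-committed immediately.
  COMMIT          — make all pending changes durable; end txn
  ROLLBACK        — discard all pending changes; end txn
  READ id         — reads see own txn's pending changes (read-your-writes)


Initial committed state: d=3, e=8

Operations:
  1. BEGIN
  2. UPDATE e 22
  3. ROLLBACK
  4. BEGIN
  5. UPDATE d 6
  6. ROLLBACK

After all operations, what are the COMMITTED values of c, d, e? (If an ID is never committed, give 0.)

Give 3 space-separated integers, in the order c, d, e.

Answer: 0 3 8

Derivation:
Initial committed: {d=3, e=8}
Op 1: BEGIN: in_txn=True, pending={}
Op 2: UPDATE e=22 (pending; pending now {e=22})
Op 3: ROLLBACK: discarded pending ['e']; in_txn=False
Op 4: BEGIN: in_txn=True, pending={}
Op 5: UPDATE d=6 (pending; pending now {d=6})
Op 6: ROLLBACK: discarded pending ['d']; in_txn=False
Final committed: {d=3, e=8}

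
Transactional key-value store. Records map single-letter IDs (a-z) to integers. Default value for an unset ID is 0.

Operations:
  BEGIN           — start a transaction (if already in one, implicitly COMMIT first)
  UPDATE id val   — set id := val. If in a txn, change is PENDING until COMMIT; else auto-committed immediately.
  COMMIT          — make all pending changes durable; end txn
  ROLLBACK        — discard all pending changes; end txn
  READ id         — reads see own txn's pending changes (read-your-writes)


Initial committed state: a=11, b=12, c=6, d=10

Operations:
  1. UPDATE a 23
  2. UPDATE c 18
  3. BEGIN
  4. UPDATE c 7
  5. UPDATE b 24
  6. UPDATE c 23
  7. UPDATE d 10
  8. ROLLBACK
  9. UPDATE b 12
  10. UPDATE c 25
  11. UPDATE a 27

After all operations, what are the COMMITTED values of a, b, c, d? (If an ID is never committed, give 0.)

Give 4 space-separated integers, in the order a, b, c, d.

Initial committed: {a=11, b=12, c=6, d=10}
Op 1: UPDATE a=23 (auto-commit; committed a=23)
Op 2: UPDATE c=18 (auto-commit; committed c=18)
Op 3: BEGIN: in_txn=True, pending={}
Op 4: UPDATE c=7 (pending; pending now {c=7})
Op 5: UPDATE b=24 (pending; pending now {b=24, c=7})
Op 6: UPDATE c=23 (pending; pending now {b=24, c=23})
Op 7: UPDATE d=10 (pending; pending now {b=24, c=23, d=10})
Op 8: ROLLBACK: discarded pending ['b', 'c', 'd']; in_txn=False
Op 9: UPDATE b=12 (auto-commit; committed b=12)
Op 10: UPDATE c=25 (auto-commit; committed c=25)
Op 11: UPDATE a=27 (auto-commit; committed a=27)
Final committed: {a=27, b=12, c=25, d=10}

Answer: 27 12 25 10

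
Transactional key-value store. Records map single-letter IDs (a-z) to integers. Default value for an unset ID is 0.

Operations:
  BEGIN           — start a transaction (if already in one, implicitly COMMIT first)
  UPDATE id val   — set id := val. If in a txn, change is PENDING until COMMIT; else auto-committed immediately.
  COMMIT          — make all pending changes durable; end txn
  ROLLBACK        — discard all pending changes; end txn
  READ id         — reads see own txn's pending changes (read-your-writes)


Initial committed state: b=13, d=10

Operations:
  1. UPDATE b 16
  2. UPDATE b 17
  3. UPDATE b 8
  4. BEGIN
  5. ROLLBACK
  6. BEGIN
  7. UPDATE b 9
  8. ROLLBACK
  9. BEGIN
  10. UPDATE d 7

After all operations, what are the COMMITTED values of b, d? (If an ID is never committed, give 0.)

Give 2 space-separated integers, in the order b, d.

Answer: 8 10

Derivation:
Initial committed: {b=13, d=10}
Op 1: UPDATE b=16 (auto-commit; committed b=16)
Op 2: UPDATE b=17 (auto-commit; committed b=17)
Op 3: UPDATE b=8 (auto-commit; committed b=8)
Op 4: BEGIN: in_txn=True, pending={}
Op 5: ROLLBACK: discarded pending []; in_txn=False
Op 6: BEGIN: in_txn=True, pending={}
Op 7: UPDATE b=9 (pending; pending now {b=9})
Op 8: ROLLBACK: discarded pending ['b']; in_txn=False
Op 9: BEGIN: in_txn=True, pending={}
Op 10: UPDATE d=7 (pending; pending now {d=7})
Final committed: {b=8, d=10}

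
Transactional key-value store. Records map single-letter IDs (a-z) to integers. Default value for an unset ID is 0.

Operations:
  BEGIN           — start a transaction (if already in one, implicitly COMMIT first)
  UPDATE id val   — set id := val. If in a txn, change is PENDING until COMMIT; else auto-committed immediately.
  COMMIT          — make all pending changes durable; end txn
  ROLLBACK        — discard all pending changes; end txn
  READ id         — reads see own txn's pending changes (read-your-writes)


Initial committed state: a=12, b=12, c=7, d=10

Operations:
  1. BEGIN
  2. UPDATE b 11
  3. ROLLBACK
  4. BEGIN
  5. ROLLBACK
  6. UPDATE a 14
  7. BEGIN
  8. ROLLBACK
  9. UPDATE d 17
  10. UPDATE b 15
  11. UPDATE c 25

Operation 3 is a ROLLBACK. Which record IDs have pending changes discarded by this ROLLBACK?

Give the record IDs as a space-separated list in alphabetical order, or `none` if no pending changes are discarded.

Answer: b

Derivation:
Initial committed: {a=12, b=12, c=7, d=10}
Op 1: BEGIN: in_txn=True, pending={}
Op 2: UPDATE b=11 (pending; pending now {b=11})
Op 3: ROLLBACK: discarded pending ['b']; in_txn=False
Op 4: BEGIN: in_txn=True, pending={}
Op 5: ROLLBACK: discarded pending []; in_txn=False
Op 6: UPDATE a=14 (auto-commit; committed a=14)
Op 7: BEGIN: in_txn=True, pending={}
Op 8: ROLLBACK: discarded pending []; in_txn=False
Op 9: UPDATE d=17 (auto-commit; committed d=17)
Op 10: UPDATE b=15 (auto-commit; committed b=15)
Op 11: UPDATE c=25 (auto-commit; committed c=25)
ROLLBACK at op 3 discards: ['b']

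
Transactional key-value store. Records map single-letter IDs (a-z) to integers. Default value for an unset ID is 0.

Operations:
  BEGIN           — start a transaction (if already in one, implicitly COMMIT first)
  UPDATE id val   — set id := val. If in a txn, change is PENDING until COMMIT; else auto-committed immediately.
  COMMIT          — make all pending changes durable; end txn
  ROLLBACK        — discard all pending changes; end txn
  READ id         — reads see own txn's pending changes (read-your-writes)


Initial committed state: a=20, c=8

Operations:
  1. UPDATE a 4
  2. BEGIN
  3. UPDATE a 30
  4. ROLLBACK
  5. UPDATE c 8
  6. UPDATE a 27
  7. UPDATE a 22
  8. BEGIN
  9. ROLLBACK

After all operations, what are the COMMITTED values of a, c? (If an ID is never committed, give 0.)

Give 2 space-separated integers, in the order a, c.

Answer: 22 8

Derivation:
Initial committed: {a=20, c=8}
Op 1: UPDATE a=4 (auto-commit; committed a=4)
Op 2: BEGIN: in_txn=True, pending={}
Op 3: UPDATE a=30 (pending; pending now {a=30})
Op 4: ROLLBACK: discarded pending ['a']; in_txn=False
Op 5: UPDATE c=8 (auto-commit; committed c=8)
Op 6: UPDATE a=27 (auto-commit; committed a=27)
Op 7: UPDATE a=22 (auto-commit; committed a=22)
Op 8: BEGIN: in_txn=True, pending={}
Op 9: ROLLBACK: discarded pending []; in_txn=False
Final committed: {a=22, c=8}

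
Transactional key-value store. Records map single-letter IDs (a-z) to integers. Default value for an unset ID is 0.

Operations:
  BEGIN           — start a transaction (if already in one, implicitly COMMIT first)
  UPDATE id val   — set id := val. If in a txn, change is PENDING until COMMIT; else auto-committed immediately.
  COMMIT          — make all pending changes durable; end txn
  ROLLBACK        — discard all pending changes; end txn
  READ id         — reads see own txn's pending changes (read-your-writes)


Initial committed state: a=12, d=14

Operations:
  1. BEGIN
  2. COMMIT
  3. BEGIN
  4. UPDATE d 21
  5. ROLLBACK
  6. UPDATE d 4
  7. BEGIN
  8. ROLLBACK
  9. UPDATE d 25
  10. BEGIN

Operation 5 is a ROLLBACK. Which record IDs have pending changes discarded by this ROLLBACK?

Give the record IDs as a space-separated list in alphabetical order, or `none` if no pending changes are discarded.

Initial committed: {a=12, d=14}
Op 1: BEGIN: in_txn=True, pending={}
Op 2: COMMIT: merged [] into committed; committed now {a=12, d=14}
Op 3: BEGIN: in_txn=True, pending={}
Op 4: UPDATE d=21 (pending; pending now {d=21})
Op 5: ROLLBACK: discarded pending ['d']; in_txn=False
Op 6: UPDATE d=4 (auto-commit; committed d=4)
Op 7: BEGIN: in_txn=True, pending={}
Op 8: ROLLBACK: discarded pending []; in_txn=False
Op 9: UPDATE d=25 (auto-commit; committed d=25)
Op 10: BEGIN: in_txn=True, pending={}
ROLLBACK at op 5 discards: ['d']

Answer: d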